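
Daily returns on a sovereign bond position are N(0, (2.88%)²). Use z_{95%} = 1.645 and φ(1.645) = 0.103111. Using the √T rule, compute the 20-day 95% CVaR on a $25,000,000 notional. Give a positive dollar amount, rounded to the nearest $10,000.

$6,640,000

σ_{20d} = 2.88% × √20 = 12.880%.
ES multiplier = φ(z)/(1−α) = 0.103111/0.05 = 2.062.
ES = 12.880% × 2.062 = 26.559%; on $25,000,000: $6,639,750.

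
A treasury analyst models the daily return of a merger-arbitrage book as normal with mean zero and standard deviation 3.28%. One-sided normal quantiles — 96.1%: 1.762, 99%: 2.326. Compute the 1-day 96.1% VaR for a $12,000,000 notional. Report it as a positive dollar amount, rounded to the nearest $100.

$693,500

VaR = z·σ = 1.762 × 3.28% = 5.779%.
On $12,000,000: 0.05779 × $12,000,000 = $693,480.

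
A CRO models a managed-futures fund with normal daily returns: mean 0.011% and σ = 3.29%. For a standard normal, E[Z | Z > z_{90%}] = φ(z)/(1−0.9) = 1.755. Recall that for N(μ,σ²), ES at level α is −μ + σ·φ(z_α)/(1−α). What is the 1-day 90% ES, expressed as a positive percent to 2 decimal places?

5.76%

ES = −(0.011%) + 3.29% × 1.755 = 5.763%.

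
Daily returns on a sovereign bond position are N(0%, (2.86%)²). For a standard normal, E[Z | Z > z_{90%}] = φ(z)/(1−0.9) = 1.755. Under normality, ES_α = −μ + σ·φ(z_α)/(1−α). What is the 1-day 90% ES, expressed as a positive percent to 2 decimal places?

5.02%

ES = 2.86% × 1.755 = 5.019%.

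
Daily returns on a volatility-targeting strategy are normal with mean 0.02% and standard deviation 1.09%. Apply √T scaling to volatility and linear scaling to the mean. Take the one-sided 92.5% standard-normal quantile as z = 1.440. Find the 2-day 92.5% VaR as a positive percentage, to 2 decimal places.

σ_{2d} = 1.09% × √2 = 1.541%; μ_{2d} = 2 × 0.02% = 0.040%.
VaR = −(0.040%) + 1.440 × 1.541% = 2.179%.

2.18%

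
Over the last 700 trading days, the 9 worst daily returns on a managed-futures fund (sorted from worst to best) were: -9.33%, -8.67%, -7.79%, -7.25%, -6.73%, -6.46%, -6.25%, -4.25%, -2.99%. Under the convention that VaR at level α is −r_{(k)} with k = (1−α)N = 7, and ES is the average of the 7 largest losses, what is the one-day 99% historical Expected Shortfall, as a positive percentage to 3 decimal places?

7.497%

The 7 worst returns sum to -52.48%.
ES = −(-52.48%) / 7 = 7.4971…% ≈ 7.497%.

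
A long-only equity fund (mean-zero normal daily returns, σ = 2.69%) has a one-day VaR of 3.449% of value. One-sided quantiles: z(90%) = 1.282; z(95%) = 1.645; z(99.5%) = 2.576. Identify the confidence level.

90%

Implied z = VaR/σ = 3.449 / 2.69 = 1.282.
This matches z(90%) = 1.282.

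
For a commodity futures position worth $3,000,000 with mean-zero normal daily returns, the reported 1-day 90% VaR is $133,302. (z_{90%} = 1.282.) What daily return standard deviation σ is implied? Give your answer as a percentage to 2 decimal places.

VaR as a fraction: $133,302 / $3,000,000 = 4.443%.
σ = VaR / z = 4.443% / 1.282 = 3.466%.

3.47%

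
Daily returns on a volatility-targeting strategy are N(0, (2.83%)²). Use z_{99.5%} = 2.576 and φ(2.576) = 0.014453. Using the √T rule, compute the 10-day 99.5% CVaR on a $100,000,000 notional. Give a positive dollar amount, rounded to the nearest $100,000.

σ_{10d} = 2.83% × √10 = 8.949%.
ES multiplier = φ(z)/(1−α) = 0.014453/0.005 = 2.891.
ES = 8.949% × 2.891 = 25.872%; on $100,000,000: $25,872,000.

$25,900,000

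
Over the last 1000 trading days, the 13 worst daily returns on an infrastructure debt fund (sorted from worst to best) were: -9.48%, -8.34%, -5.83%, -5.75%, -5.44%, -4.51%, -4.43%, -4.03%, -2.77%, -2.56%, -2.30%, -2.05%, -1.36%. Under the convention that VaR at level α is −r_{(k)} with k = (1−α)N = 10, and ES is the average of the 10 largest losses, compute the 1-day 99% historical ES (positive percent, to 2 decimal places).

The 10 worst returns sum to -53.14%.
ES = −(-53.14%) / 10 = 5.314% ≈ 5.31%.

5.31%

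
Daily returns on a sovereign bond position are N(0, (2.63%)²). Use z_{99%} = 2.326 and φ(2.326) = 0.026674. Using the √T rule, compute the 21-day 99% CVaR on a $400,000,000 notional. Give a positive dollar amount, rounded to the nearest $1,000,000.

$129,000,000

σ_{21d} = 2.63% × √21 = 12.052%.
ES multiplier = φ(z)/(1−α) = 0.026674/0.01 = 2.667.
ES = 12.052% × 2.667 = 32.143%; on $400,000,000: $128,572,000.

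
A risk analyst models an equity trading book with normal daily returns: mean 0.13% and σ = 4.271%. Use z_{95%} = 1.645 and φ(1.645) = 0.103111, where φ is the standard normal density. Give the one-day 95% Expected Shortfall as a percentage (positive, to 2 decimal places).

8.68%

Tail multiplier: φ(z)/(1−α) = 0.103111 / 0.05 = 2.062.
ES = −(0.13%) + 4.271% × 2.062 = 8.677%.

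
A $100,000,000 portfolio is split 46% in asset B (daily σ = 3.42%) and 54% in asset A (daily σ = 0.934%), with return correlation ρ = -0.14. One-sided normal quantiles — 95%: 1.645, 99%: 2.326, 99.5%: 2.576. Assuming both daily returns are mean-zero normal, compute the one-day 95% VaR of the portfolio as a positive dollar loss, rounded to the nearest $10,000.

σ_p² = 0.46²·3.42² + 0.54²·0.934² + 2·-0.14·0.46·0.54·3.42·0.934 = 2.5072 (%²).
σ_p = √2.5072 = 1.583%.
VaR = 1.645 × 1.583% = 2.604%; on $100,000,000 that is $2,604,000.

$2,600,000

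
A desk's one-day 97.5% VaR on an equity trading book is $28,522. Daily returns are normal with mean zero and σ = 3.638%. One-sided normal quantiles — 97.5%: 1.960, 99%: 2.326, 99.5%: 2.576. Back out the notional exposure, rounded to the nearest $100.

$400,000

VaR as a fraction of value: z·σ = 1.960 × 3.638% = 7.13048%.
Position = $28,522 / 0.0713048 = $400,001.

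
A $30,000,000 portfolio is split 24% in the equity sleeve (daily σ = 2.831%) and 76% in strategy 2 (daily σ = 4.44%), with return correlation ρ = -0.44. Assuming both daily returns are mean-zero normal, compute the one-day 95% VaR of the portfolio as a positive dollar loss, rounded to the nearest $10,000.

$1,550,000

σ_p² = 0.24²·2.831² + 0.76²·4.44² + 2·-0.44·0.24·0.76·2.831·4.44 = 9.8306 (%²).
σ_p = √9.8306 = 3.135%.
At 95%, z = 1.645.
VaR = 1.645 × 3.135% = 5.157%; on $30,000,000 that is $1,547,100.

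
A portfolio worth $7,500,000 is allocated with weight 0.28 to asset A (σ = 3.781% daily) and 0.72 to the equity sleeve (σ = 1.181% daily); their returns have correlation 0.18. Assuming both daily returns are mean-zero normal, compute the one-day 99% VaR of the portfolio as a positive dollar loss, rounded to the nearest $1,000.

σ_p² = 0.28²·3.781² + 0.72²·1.181² + 2·0.18·0.28·0.72·3.781·1.181 = 2.1679 (%²).
σ_p = √2.1679 = 1.472%.
At 99%, z = 2.326.
VaR = 2.326 × 1.472% = 3.424%; on $7,500,000 that is $256,800.

$257,000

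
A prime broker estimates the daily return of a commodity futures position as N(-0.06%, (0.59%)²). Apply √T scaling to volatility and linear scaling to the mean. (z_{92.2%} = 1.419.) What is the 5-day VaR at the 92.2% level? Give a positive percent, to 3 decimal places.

σ_{5d} = 0.59% × √5 = 1.319%; μ_{5d} = 5 × -0.06% = -0.300%.
VaR = −(-0.300%) + 1.419 × 1.319% = 2.172%.

2.172%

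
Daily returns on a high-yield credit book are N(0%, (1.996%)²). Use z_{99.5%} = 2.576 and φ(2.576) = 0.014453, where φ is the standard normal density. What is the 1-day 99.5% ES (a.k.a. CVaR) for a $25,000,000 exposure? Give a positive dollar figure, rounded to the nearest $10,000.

$1,440,000

Tail multiplier: φ(z)/(1−α) = 0.014453 / 0.005 = 2.891.
ES = 1.996% × 2.891 = 5.770%.
On $25,000,000: 0.05770 × $25,000,000 = $1,442,500.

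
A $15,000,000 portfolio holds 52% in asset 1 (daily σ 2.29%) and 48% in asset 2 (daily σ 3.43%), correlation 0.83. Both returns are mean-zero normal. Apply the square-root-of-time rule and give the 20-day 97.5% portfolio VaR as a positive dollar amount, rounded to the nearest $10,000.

$3,570,000

σ_p = √(0.52²·2.29² + 0.48²·3.43² + 2·0.83·0.52·0.48·2.29·3.43) = 2.717%.
σ_{20d} = 2.717% × √20 = 12.151%.
z(97.5%) = 1.960.
VaR = 1.960 × 12.151% = 23.816%; on $15,000,000 that is $3,572,400.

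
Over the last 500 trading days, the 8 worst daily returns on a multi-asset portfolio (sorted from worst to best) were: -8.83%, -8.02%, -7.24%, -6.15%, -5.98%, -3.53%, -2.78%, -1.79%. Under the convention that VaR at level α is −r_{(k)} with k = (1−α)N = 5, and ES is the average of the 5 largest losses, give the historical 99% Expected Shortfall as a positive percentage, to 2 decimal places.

7.24%

The 5 worst returns sum to -36.22%.
ES = −(-36.22%) / 5 = 7.244% ≈ 7.24%.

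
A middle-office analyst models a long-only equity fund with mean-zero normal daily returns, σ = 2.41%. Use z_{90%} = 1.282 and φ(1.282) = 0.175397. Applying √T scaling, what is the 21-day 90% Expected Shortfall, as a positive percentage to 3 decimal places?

19.371%

σ_{21d} = 2.41% × √21 = 11.044%.
ES multiplier = φ(z)/(1−α) = 0.175397/0.1 = 1.754.
ES = 11.044% × 1.754 = 19.371%.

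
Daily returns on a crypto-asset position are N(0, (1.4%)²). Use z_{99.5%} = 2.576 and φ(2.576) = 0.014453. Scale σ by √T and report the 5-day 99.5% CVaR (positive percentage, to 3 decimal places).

σ_{5d} = 1.4% × √5 = 3.130%.
ES multiplier = φ(z)/(1−α) = 0.014453/0.005 = 2.891.
ES = 3.130% × 2.891 = 9.049%.

9.049%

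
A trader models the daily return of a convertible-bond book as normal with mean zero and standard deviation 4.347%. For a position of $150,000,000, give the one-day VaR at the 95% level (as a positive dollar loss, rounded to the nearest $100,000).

At 95% one-sided, z = 1.645.
VaR = z·σ = 1.645 × 4.347% = 7.151%.
On $150,000,000: 0.07151 × $150,000,000 = $10,726,500.

$10,700,000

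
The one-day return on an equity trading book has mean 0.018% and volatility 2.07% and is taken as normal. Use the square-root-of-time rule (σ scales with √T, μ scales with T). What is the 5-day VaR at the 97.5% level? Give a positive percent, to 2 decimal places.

8.98%

At 97.5%, z = 1.960.
σ_{5d} = 2.07% × √5 = 4.629%; μ_{5d} = 5 × 0.018% = 0.090%.
VaR = −(0.090%) + 1.960 × 4.629% = 8.983%.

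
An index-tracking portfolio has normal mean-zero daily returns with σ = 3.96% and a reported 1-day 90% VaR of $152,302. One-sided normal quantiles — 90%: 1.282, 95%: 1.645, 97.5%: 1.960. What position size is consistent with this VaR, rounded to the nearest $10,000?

$3,000,000

VaR as a fraction of value: z·σ = 1.282 × 3.96% = 5.07672%.
Position = $152,302 / 0.0507672 = $3,000,008.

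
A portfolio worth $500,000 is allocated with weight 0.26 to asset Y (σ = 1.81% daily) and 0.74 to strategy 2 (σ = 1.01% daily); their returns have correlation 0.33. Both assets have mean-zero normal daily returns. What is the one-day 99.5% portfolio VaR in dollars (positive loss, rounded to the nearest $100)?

$13,000

σ_p² = 0.26²·1.81² + 0.74²·1.01² + 2·0.33·0.26·0.74·1.81·1.01 = 1.0122 (%²).
σ_p = √1.0122 = 1.006%.
At 99.5%, z = 2.576.
VaR = 2.576 × 1.006% = 2.591%; on $500,000 that is $12,955.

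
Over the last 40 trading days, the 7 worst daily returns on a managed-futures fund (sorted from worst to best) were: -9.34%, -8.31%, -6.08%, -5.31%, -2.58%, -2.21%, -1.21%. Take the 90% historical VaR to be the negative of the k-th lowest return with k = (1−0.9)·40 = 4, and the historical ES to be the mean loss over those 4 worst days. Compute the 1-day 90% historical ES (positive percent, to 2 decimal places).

7.26%

The 4 worst returns sum to -29.04%.
ES = −(-29.04%) / 4 = 7.26%.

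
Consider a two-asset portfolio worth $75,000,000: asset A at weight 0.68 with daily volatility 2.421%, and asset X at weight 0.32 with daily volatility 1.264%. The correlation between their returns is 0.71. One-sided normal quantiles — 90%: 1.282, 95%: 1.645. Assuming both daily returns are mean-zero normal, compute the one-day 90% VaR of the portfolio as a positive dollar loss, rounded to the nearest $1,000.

$1,879,000

σ_p² = 0.68²·2.421² + 0.32²·1.264² + 2·0.71·0.68·0.32·2.421·1.264 = 3.8194 (%²).
σ_p = √3.8194 = 1.954%.
VaR = 1.282 × 1.954% = 2.505%; on $75,000,000 that is $1,878,750.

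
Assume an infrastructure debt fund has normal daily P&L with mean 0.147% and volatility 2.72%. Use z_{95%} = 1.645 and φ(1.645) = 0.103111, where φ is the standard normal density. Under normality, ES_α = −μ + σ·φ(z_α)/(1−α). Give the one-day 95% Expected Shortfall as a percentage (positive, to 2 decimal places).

Tail multiplier: φ(z)/(1−α) = 0.103111 / 0.05 = 2.062.
ES = −(0.147%) + 2.72% × 2.062 = 5.462%.

5.46%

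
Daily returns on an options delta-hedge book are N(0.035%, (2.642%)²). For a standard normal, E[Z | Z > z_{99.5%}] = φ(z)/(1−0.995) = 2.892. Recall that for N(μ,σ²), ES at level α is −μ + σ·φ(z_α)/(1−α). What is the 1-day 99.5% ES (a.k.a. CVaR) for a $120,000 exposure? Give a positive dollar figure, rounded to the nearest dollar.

ES = −(0.035%) + 2.642% × 2.892 = 7.606%.
On $120,000: 0.07606 × $120,000 = $9,127.

$9,127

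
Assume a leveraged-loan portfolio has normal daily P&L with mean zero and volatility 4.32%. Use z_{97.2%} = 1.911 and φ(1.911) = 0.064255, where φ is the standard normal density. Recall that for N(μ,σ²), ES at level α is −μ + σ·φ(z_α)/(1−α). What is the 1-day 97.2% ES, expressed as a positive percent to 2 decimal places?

Tail multiplier: φ(z)/(1−α) = 0.064255 / 0.028 = 2.295.
ES = 4.32% × 2.295 = 9.914%.

9.91%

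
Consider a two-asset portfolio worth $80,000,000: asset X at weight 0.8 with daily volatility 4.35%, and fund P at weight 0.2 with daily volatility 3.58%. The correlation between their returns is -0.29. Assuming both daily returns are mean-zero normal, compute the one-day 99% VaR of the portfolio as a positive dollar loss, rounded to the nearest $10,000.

$6,220,000

σ_p² = 0.8²·4.35² + 0.2²·3.58² + 2·-0.29·0.8·0.2·4.35·3.58 = 11.1779 (%²).
σ_p = √11.1779 = 3.343%.
At 99%, z = 2.326.
VaR = 2.326 × 3.343% = 7.776%; on $80,000,000 that is $6,220,800.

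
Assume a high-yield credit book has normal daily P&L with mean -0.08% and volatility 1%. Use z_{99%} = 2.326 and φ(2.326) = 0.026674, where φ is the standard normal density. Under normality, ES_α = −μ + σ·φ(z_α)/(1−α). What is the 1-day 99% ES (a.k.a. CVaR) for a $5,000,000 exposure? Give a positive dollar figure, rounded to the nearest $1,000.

Tail multiplier: φ(z)/(1−α) = 0.026674 / 0.01 = 2.667.
ES = −(-0.08%) + 1% × 2.667 = 2.747%.
On $5,000,000: 0.02747 × $5,000,000 = $137,350.

$137,000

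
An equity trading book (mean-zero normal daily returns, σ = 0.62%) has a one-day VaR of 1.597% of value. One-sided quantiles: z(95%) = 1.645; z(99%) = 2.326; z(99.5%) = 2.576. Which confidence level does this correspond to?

99.5%

Implied z = VaR/σ = 1.597 / 0.62 = 2.576.
This matches z(99.5%) = 2.576.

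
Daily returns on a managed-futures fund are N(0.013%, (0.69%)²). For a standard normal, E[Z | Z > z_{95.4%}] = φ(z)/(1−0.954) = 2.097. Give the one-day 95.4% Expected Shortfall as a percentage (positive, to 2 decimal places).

ES = −(0.013%) + 0.69% × 2.097 = 1.434%.

1.43%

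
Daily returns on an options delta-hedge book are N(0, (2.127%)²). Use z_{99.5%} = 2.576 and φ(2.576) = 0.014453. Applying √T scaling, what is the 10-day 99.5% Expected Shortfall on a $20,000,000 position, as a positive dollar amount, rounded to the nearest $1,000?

σ_{10d} = 2.127% × √10 = 6.726%.
ES multiplier = φ(z)/(1−α) = 0.014453/0.005 = 2.891.
ES = 6.726% × 2.891 = 19.445%; on $20,000,000: $3,889,000.

$3,889,000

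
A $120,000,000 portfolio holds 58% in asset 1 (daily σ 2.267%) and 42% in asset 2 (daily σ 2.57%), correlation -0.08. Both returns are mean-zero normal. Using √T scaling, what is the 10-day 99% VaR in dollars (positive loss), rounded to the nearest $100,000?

$14,400,000

σ_p = √(0.58²·2.267² + 0.42²·2.57² + 2·-0.08·0.58·0.42·2.267·2.57) = 1.633%.
σ_{10d} = 1.633% × √10 = 5.164%.
z(99%) = 2.326.
VaR = 2.326 × 5.164% = 12.011%; on $120,000,000 that is $14,413,200.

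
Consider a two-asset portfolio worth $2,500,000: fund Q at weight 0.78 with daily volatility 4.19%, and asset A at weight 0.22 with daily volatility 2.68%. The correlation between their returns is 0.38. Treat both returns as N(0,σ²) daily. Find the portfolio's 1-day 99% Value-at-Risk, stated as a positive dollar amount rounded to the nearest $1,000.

σ_p² = 0.78²·4.19² + 0.22²·2.68² + 2·0.38·0.78·0.22·4.19·2.68 = 12.4932 (%²).
σ_p = √12.4932 = 3.535%.
At 99%, z = 2.326.
VaR = 2.326 × 3.535% = 8.222%; on $2,500,000 that is $205,550.

$206,000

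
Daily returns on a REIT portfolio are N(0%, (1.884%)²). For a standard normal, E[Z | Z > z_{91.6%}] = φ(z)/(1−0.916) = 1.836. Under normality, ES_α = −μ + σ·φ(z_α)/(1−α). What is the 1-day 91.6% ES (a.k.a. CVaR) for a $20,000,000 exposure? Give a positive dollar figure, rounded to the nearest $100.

$691,800

ES = 1.884% × 1.836 = 3.459%.
On $20,000,000: 0.03459 × $20,000,000 = $691,800.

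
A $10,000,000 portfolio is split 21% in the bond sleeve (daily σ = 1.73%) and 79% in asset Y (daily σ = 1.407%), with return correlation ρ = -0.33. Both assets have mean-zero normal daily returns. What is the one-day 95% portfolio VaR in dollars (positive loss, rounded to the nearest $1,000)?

$173,000

σ_p² = 0.21²·1.73² + 0.79²·1.407² + 2·-0.33·0.21·0.79·1.73·1.407 = 1.1010 (%²).
σ_p = √1.1010 = 1.049%.
At 95%, z = 1.645.
VaR = 1.645 × 1.049% = 1.726%; on $10,000,000 that is $172,600.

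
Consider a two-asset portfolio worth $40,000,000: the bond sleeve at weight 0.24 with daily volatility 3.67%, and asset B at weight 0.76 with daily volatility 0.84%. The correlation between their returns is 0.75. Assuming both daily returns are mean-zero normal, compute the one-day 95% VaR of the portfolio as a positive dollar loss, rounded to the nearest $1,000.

$937,000

σ_p² = 0.24²·3.67² + 0.76²·0.84² + 2·0.75·0.24·0.76·3.67·0.84 = 2.0268 (%²).
σ_p = √2.0268 = 1.424%.
At 95%, z = 1.645.
VaR = 1.645 × 1.424% = 2.342%; on $40,000,000 that is $936,800.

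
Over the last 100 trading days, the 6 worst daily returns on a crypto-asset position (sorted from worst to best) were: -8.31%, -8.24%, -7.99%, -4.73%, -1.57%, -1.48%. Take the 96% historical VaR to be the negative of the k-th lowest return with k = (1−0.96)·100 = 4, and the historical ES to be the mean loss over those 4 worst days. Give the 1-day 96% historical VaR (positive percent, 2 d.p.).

4.73%

k = 4; the 4th lowest return is -4.73%, so VaR = 4.73%.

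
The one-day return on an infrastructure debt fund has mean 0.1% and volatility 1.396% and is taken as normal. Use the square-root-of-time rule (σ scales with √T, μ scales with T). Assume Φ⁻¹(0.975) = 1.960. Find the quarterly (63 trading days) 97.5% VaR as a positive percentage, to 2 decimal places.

σ_{63d} = 1.396% × √63 = 11.080%; μ_{63d} = 63 × 0.1% = 6.300%.
VaR = −(6.300%) + 1.960 × 11.080% = 15.417%.

15.42%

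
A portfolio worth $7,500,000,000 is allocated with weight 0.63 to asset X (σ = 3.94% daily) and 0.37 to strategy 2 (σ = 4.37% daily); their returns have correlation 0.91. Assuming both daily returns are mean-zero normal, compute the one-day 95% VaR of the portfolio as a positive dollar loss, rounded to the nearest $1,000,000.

σ_p² = 0.63²·3.94² + 0.37²·4.37² + 2·0.91·0.63·0.37·3.94·4.37 = 16.0802 (%²).
σ_p = √16.0802 = 4.010%.
At 95%, z = 1.645.
VaR = 1.645 × 4.010% = 6.596%; on $7,500,000,000 that is $494,700,000.

$495,000,000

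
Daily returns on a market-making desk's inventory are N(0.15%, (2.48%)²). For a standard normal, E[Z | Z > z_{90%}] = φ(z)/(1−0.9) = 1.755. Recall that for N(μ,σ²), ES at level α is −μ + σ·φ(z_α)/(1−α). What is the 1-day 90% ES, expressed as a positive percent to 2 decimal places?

ES = −(0.15%) + 2.48% × 1.755 = 4.202%.

4.20%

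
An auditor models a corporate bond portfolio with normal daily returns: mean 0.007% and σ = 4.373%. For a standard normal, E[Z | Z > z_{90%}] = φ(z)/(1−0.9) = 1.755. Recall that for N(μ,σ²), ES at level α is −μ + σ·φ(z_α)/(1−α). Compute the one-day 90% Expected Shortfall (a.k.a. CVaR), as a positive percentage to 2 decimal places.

ES = −(0.007%) + 4.373% × 1.755 = 7.668%.

7.67%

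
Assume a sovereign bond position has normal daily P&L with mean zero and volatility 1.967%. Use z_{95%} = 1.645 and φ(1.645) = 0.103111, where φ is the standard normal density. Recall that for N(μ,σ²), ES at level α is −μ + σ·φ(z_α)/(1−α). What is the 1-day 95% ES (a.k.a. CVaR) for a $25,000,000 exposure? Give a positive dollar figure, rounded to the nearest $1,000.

$1,014,000

Tail multiplier: φ(z)/(1−α) = 0.103111 / 0.05 = 2.062.
ES = 1.967% × 2.062 = 4.056%.
On $25,000,000: 0.04056 × $25,000,000 = $1,014,000.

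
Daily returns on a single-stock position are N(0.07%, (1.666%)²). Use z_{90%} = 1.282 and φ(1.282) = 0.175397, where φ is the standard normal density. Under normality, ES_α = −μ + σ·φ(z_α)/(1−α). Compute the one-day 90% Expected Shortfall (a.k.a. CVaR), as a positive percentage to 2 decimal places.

2.85%

Tail multiplier: φ(z)/(1−α) = 0.175397 / 0.1 = 1.754.
ES = −(0.07%) + 1.666% × 1.754 = 2.852%.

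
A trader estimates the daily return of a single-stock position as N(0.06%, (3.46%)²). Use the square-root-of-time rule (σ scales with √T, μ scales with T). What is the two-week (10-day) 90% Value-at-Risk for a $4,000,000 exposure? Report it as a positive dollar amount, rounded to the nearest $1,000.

$537,000

At 90%, z = 1.282.
σ_{10d} = 3.46% × √10 = 10.941%; μ_{10d} = 10 × 0.06% = 0.600%.
VaR = −(0.600%) + 1.282 × 10.941% = 13.426%.
On $4,000,000: 0.13426 × $4,000,000 = $537,040.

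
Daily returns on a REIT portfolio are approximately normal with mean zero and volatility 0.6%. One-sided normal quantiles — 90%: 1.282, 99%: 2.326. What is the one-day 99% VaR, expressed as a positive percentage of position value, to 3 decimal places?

1.396%

VaR = z·σ = 2.326 × 0.6% = 1.396%.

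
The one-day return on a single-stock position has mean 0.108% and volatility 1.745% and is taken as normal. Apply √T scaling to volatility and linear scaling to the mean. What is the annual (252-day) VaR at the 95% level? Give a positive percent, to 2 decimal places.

At 95%, z = 1.645.
σ_{252d} = 1.745% × √252 = 27.701%; μ_{252d} = 252 × 0.108% = 27.216%.
VaR = −(27.216%) + 1.645 × 27.701% = 18.352%.

18.35%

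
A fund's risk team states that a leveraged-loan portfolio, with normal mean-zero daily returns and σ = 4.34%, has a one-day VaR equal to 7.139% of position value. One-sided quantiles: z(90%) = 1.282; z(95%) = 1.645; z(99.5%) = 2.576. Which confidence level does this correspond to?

95%

Implied z = VaR/σ = 7.139 / 4.34 = 1.645.
This matches z(95%) = 1.645.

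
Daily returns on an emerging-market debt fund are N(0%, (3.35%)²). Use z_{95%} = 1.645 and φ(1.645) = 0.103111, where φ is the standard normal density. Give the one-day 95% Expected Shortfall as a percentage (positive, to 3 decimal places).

Tail multiplier: φ(z)/(1−α) = 0.103111 / 0.05 = 2.062.
ES = 3.35% × 2.062 = 6.908%.

6.908%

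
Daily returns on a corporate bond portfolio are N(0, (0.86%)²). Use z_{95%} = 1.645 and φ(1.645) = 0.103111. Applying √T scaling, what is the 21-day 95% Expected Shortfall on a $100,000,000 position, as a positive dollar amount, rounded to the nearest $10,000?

σ_{21d} = 0.86% × √21 = 3.941%.
ES multiplier = φ(z)/(1−α) = 0.103111/0.05 = 2.062.
ES = 3.941% × 2.062 = 8.126%; on $100,000,000: $8,126,000.

$8,130,000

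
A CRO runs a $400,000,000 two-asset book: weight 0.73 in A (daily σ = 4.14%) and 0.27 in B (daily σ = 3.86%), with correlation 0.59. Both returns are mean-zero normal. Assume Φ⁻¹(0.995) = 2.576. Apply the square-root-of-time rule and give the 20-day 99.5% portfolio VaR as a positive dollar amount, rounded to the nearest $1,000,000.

$172,000,000

σ_p = √(0.73²·4.14² + 0.27²·3.86² + 2·0.59·0.73·0.27·4.14·3.86) = 3.733%.
σ_{20d} = 3.733% × √20 = 16.694%.
VaR = 2.576 × 16.694% = 43.004%; on $400,000,000 that is $172,016,000.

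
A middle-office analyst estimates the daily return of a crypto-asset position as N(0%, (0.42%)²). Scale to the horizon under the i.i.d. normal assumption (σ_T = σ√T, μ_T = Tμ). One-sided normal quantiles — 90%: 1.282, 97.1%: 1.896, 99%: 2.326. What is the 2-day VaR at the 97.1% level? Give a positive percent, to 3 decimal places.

1.126%

σ_{2d} = 0.42% × √2 = 0.594%.
VaR = 1.896 × 0.594% = 1.126%.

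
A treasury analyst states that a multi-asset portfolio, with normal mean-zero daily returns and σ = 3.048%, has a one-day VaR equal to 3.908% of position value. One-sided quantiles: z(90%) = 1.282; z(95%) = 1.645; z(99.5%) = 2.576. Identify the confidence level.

90%

Implied z = VaR/σ = 3.908 / 3.048 = 1.282.
This matches z(90%) = 1.282.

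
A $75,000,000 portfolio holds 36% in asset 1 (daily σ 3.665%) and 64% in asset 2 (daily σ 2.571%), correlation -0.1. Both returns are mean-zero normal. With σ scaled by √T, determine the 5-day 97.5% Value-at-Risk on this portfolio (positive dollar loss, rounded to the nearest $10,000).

σ_p = √(0.36²·3.665² + 0.64²·2.571² + 2·-0.1·0.36·0.64·3.665·2.571) = 2.004%.
σ_{5d} = 2.004% × √5 = 4.481%.
z(97.5%) = 1.960.
VaR = 1.960 × 4.481% = 8.783%; on $75,000,000 that is $6,587,250.

$6,590,000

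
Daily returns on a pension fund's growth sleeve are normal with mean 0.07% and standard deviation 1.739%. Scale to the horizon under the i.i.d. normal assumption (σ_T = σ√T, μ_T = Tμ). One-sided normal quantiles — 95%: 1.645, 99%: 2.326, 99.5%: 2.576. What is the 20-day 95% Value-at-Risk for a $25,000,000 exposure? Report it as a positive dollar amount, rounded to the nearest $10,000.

$2,850,000

σ_{20d} = 1.739% × √20 = 7.777%; μ_{20d} = 20 × 0.07% = 1.400%.
VaR = −(1.400%) + 1.645 × 7.777% = 11.393%.
On $25,000,000: 0.11393 × $25,000,000 = $2,848,250.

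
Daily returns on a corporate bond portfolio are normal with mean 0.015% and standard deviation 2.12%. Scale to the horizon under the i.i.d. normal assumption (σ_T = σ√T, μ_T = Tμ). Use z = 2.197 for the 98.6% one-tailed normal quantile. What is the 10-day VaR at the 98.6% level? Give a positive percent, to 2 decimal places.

σ_{10d} = 2.12% × √10 = 6.704%; μ_{10d} = 10 × 0.015% = 0.150%.
VaR = −(0.150%) + 2.197 × 6.704% = 14.579%.

14.58%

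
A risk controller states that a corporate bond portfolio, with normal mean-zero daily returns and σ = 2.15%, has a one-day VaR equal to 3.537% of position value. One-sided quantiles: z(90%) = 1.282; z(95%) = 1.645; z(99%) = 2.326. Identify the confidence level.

Implied z = VaR/σ = 3.537 / 2.15 = 1.645.
This matches z(95%) = 1.645.

95%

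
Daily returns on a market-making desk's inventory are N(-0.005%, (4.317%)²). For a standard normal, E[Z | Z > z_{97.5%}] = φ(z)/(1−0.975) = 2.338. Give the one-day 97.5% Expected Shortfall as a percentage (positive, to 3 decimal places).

ES = −(-0.005%) + 4.317% × 2.338 = 10.098%.

10.098%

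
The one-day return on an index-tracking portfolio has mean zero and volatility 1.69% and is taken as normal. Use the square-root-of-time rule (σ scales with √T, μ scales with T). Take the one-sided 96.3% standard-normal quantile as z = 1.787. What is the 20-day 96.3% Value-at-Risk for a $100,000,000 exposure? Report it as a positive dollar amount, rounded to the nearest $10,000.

σ_{20d} = 1.69% × √20 = 7.558%.
VaR = 1.787 × 7.558% = 13.506%.
On $100,000,000: 0.13506 × $100,000,000 = $13,506,000.

$13,510,000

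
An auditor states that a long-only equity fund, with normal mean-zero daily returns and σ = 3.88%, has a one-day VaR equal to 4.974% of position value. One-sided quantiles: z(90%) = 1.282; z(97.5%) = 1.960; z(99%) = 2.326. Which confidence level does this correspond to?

90%

Implied z = VaR/σ = 4.974 / 3.88 = 1.282.
This matches z(90%) = 1.282.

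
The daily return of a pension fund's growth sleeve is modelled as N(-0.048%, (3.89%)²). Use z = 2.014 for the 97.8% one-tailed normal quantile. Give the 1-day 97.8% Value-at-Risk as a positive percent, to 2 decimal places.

VaR = −μ + z·σ = −(-0.048%) + 2.014 × 3.89% = 7.882%.

7.88%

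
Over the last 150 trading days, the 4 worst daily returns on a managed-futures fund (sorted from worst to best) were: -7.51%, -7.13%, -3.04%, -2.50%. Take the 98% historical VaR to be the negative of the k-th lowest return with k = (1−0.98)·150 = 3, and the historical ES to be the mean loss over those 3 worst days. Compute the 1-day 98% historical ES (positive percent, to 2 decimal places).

5.89%

The 3 worst returns sum to -17.68%.
ES = −(-17.68%) / 3 = 5.8933…% ≈ 5.89%.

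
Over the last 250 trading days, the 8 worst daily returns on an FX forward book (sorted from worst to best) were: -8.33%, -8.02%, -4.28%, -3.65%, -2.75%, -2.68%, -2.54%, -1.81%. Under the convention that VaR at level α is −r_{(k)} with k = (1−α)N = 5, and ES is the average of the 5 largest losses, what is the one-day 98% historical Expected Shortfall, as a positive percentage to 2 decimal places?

5.41%

The 5 worst returns sum to -27.03%.
ES = −(-27.03%) / 5 = 5.406% ≈ 5.41%.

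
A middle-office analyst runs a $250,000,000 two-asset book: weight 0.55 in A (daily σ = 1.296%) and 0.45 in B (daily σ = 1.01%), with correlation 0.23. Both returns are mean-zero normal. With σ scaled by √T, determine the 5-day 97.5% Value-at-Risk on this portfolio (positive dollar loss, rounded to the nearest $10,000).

$10,180,000

σ_p = √(0.55²·1.296² + 0.45²·1.01² + 2·0.23·0.55·0.45·1.296·1.01) = 0.929%.
σ_{5d} = 0.929% × √5 = 2.077%.
z(97.5%) = 1.960.
VaR = 1.960 × 2.077% = 4.071%; on $250,000,000 that is $10,177,500.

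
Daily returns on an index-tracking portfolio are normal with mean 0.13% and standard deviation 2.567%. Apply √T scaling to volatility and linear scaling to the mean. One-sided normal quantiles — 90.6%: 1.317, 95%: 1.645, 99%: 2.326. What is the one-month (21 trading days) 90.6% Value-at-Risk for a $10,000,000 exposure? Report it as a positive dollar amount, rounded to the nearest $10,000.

σ_{21d} = 2.567% × √21 = 11.763%; μ_{21d} = 21 × 0.13% = 2.730%.
VaR = −(2.730%) + 1.317 × 11.763% = 12.762%.
On $10,000,000: 0.12762 × $10,000,000 = $1,276,200.

$1,280,000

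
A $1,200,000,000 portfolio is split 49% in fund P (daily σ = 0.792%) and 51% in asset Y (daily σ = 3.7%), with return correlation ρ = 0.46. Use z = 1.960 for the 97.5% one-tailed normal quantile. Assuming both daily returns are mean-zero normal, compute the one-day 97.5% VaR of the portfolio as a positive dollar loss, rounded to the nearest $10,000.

σ_p² = 0.49²·0.792² + 0.51²·3.7² + 2·0.46·0.49·0.51·0.792·3.7 = 4.3851 (%²).
σ_p = √4.3851 = 2.094%.
VaR = 1.960 × 2.094% = 4.104%; on $1,200,000,000 that is $49,248,000.

$49,250,000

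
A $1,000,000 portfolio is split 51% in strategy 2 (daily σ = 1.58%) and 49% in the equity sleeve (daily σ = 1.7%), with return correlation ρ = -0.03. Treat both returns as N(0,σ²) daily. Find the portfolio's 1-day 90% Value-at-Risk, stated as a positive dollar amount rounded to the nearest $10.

σ_p² = 0.51²·1.58² + 0.49²·1.7² + 2·-0.03·0.51·0.49·1.58·1.7 = 1.3029 (%²).
σ_p = √1.3029 = 1.141%.
At 90%, z = 1.282.
VaR = 1.282 × 1.141% = 1.463%; on $1,000,000 that is $14,630.

$14,630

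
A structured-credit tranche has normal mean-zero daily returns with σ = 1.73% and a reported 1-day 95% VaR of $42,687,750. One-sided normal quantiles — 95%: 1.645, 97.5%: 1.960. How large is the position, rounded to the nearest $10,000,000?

VaR as a fraction of value: z·σ = 1.645 × 1.73% = 2.84585%.
Position = $42,687,750 / 0.0284585 = $1,500,000,000.

$1,500,000,000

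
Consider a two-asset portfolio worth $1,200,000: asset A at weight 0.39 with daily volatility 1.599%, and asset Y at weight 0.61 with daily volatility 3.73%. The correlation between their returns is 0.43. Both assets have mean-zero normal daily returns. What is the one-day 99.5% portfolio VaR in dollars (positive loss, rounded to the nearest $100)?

σ_p² = 0.39²·1.599² + 0.61²·3.73² + 2·0.43·0.39·0.61·1.599·3.73 = 6.7861 (%²).
σ_p = √6.7861 = 2.605%.
At 99.5%, z = 2.576.
VaR = 2.576 × 2.605% = 6.710%; on $1,200,000 that is $80,520.

$80,500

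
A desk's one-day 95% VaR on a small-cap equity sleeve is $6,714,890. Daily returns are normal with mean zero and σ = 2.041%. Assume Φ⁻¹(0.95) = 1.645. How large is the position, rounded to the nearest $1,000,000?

$200,000,000

VaR as a fraction of value: z·σ = 1.645 × 2.041% = 3.35744%.
Position = $6,714,890 / 0.0335744 = $200,000,000.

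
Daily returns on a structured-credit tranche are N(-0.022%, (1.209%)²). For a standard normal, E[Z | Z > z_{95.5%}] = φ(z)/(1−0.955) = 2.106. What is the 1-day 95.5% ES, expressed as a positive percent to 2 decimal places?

ES = −(-0.022%) + 1.209% × 2.106 = 2.568%.

2.57%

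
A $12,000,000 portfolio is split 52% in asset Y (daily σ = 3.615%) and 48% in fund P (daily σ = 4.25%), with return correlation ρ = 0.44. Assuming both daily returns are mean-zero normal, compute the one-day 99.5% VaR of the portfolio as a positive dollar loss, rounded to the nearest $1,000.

$1,028,000

σ_p² = 0.52²·3.615² + 0.48²·4.25² + 2·0.44·0.52·0.48·3.615·4.25 = 11.0699 (%²).
σ_p = √11.0699 = 3.327%.
At 99.5%, z = 2.576.
VaR = 2.576 × 3.327% = 8.570%; on $12,000,000 that is $1,028,400.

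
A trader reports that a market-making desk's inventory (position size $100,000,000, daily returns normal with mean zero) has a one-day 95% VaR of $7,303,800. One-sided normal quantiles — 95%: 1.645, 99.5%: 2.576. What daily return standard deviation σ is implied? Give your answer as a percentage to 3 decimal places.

VaR as a fraction: $7,303,800 / $100,000,000 = 7.304%.
σ = VaR / z = 7.304% / 1.645 = 4.440%.

4.440%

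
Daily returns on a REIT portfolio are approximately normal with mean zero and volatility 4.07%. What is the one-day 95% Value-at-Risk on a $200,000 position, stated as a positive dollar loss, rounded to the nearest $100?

At 95% one-sided, z = 1.645.
VaR = z·σ = 1.645 × 4.07% = 6.695%.
On $200,000: 0.06695 × $200,000 = $13,390.

$13,400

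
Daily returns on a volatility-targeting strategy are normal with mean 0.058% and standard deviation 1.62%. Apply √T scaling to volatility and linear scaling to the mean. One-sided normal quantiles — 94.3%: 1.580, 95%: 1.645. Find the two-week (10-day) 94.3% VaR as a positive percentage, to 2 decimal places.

σ_{10d} = 1.62% × √10 = 5.123%; μ_{10d} = 10 × 0.058% = 0.580%.
VaR = −(0.580%) + 1.580 × 5.123% = 7.514%.

7.51%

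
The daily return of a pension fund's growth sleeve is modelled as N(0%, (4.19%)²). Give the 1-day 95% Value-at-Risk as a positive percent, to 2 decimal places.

6.89%

At 95% one-sided, z = 1.645.
VaR = z·σ = 1.645 × 4.19% = 6.893%.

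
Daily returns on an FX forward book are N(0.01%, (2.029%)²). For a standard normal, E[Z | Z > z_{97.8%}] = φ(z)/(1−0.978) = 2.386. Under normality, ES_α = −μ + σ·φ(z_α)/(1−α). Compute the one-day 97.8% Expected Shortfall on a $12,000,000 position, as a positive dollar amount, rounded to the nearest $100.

$579,700

ES = −(0.01%) + 2.029% × 2.386 = 4.831%.
On $12,000,000: 0.04831 × $12,000,000 = $579,720.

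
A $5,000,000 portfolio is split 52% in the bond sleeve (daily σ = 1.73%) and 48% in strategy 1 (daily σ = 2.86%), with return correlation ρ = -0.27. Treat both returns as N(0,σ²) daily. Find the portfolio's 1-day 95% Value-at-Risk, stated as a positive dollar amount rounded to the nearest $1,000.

σ_p² = 0.52²·1.73² + 0.48²·2.86² + 2·-0.27·0.52·0.48·1.73·2.86 = 2.0270 (%²).
σ_p = √2.0270 = 1.424%.
At 95%, z = 1.645.
VaR = 1.645 × 1.424% = 2.342%; on $5,000,000 that is $117,100.

$117,000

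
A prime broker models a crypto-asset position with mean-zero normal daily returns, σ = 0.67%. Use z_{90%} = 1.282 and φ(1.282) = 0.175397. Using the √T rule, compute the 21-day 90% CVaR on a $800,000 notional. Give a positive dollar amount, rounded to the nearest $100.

σ_{21d} = 0.67% × √21 = 3.070%.
ES multiplier = φ(z)/(1−α) = 0.175397/0.1 = 1.754.
ES = 3.070% × 1.754 = 5.385%; on $800,000: $43,080.

$43,100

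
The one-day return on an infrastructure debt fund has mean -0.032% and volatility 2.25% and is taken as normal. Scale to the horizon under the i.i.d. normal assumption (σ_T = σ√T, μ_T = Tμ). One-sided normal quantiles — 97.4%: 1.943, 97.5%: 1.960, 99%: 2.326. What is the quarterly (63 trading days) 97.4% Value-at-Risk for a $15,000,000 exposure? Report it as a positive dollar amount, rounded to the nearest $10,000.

σ_{63d} = 2.25% × √63 = 17.859%; μ_{63d} = 63 × -0.032% = -2.016%.
VaR = −(-2.016%) + 1.943 × 17.859% = 36.716%.
On $15,000,000: 0.36716 × $15,000,000 = $5,507,400.

$5,510,000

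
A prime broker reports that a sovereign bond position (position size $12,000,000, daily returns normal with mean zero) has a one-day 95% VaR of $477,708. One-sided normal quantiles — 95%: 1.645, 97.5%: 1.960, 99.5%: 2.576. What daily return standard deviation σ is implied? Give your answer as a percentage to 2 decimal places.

VaR as a fraction: $477,708 / $12,000,000 = 3.981%.
σ = VaR / z = 3.981% / 1.645 = 2.420%.

2.42%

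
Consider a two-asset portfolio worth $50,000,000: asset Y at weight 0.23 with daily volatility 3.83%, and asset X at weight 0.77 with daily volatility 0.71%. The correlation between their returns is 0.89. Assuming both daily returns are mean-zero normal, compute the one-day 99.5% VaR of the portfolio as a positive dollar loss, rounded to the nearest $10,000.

σ_p² = 0.23²·3.83² + 0.77²·0.71² + 2·0.89·0.23·0.77·3.83·0.71 = 1.9321 (%²).
σ_p = √1.9321 = 1.390%.
At 99.5%, z = 2.576.
VaR = 2.576 × 1.390% = 3.581%; on $50,000,000 that is $1,790,500.

$1,790,000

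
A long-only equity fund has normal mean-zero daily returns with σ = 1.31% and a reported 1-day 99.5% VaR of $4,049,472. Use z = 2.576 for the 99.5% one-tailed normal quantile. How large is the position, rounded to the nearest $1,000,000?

VaR as a fraction of value: z·σ = 2.576 × 1.31% = 3.37456%.
Position = $4,049,472 / 0.0337456 = $120,000,000.

$120,000,000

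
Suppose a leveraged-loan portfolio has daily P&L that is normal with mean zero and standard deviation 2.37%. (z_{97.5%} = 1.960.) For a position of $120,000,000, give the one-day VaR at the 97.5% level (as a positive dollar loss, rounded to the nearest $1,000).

$5,574,000

VaR = z·σ = 1.960 × 2.37% = 4.645%.
On $120,000,000: 0.04645 × $120,000,000 = $5,574,000.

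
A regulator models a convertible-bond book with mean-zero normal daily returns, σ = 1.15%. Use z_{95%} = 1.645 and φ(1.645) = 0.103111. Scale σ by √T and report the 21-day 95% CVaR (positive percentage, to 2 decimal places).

10.87%

σ_{21d} = 1.15% × √21 = 5.270%.
ES multiplier = φ(z)/(1−α) = 0.103111/0.05 = 2.062.
ES = 5.270% × 2.062 = 10.867%.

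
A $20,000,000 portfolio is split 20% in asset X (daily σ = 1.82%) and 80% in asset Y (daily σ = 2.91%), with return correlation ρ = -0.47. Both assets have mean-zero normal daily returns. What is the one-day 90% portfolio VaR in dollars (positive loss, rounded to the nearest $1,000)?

σ_p² = 0.2²·1.82² + 0.8²·2.91² + 2·-0.47·0.2·0.8·1.82·2.91 = 4.7555 (%²).
σ_p = √4.7555 = 2.181%.
At 90%, z = 1.282.
VaR = 1.282 × 2.181% = 2.796%; on $20,000,000 that is $559,200.

$559,000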